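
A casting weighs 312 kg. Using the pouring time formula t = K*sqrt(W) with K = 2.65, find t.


Formula: t = K * sqrt(W)
sqrt(W) = sqrt(312) = 17.66352
t = 2.65 * 17.66352 = 46.8083 s

Final answer: 46.8083 s


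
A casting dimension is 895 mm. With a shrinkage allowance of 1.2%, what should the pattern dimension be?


Formula: L_pattern = L_casting * (1 + shrinkage_rate/100)
Shrinkage factor = 1 + 1.2/100 = 1.012
L_pattern = 895 mm * 1.012 = 905.7400 mm

905.7400 mm


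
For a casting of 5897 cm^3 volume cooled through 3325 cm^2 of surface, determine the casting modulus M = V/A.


Formula: Casting Modulus M = V / A
M = 5897 cm^3 / 3325 cm^2 = 1.7735 cm

Final answer: 1.7735 cm


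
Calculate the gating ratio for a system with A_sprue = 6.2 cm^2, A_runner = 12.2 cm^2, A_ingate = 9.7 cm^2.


Sprue:Runner:Ingate = 1 : 12.2/6.2 : 9.7/6.2 = 1:1.97:1.56

1:1.97:1.56


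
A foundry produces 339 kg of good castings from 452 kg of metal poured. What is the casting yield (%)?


Formula: Casting Yield = (W_good / W_total) * 100
Yield = (339 kg / 452 kg) * 100 = 75.0000%


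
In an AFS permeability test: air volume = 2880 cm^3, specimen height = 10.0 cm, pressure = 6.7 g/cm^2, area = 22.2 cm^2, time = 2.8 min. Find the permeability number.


Formula: Permeability Number P = (V * H) / (p * A * t)
Numerator: V * H = 2880 * 10.0 = 28800.0
Denominator: p * A * t = 6.7 * 22.2 * 2.8 = 416.472
P = 28800.0 / 416.472 = 69.1523

Answer: 69.1523


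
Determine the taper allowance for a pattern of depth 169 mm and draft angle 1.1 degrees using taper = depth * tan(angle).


Formula: taper = depth * tan(draft_angle)
tan(1.1 deg) = 0.0192010
taper = 169 mm * 0.0192010 = 3.2450 mm


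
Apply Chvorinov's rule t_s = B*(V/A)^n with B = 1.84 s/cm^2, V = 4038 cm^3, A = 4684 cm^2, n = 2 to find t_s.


Formula: t_s = B * (V/A)^n  (Chvorinov's rule, n=2)
Modulus M = V/A = 4038/4684 = 0.862084 cm
M^2 = 0.862084^2 = 0.743189 cm^2
t_s = 1.84 * 0.743189 = 1.3675 s

1.3675 s


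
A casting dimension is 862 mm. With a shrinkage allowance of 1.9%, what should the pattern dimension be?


Formula: L_pattern = L_casting * (1 + shrinkage_rate/100)
Shrinkage factor = 1 + 1.9/100 = 1.019
L_pattern = 862 mm * 1.019 = 878.3780 mm

Answer: 878.3780 mm


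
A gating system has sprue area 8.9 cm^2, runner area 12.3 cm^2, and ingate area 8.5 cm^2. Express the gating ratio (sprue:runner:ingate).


Sprue:Runner:Ingate = 1 : 12.3/8.9 : 8.5/8.9 = 1:1.38:0.96

Final answer: 1:1.38:0.96


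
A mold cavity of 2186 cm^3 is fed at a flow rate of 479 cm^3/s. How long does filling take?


Formula: t_fill = V_mold / Q_flow
t = 2186 cm^3 / 479 cm^3/s = 4.5637 s

Answer: 4.5637 s


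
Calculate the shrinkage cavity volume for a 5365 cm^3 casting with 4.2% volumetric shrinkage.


Formula: V_shrink = V_casting * shrinkage_pct / 100
V_shrink = 5365 cm^3 * 4.2 / 100 = 225.3300 cm^3

Final answer: 225.3300 cm^3


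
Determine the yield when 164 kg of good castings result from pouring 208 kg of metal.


Formula: Casting Yield = (W_good / W_total) * 100
Yield = (164 kg / 208 kg) * 100 = 78.8462%

Answer: 78.8462%


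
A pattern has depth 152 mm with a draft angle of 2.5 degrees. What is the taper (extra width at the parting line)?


Formula: taper = depth * tan(draft_angle)
tan(2.5 deg) = 0.0436609
taper = 152 mm * 0.0436609 = 6.6365 mm

6.6365 mm


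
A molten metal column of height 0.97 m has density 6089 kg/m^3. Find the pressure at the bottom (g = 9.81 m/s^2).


Formula: P = rho * g * h
rho * g = 6089 * 9.81 = 59733.09 N/m^3
P = 59733.09 * 0.97 = 57941.0973 Pa

57941.0973 Pa


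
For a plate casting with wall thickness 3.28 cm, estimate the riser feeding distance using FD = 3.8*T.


Formula: FD = 3.8 * T  (riser feeding-distance rule)
FD = 3.8 * 3.28 cm = 12.4640 cm


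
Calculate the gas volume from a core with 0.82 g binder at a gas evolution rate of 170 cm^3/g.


Formula: V_gas = W_binder * gas_evolution_rate
V = 0.82 g * 170 cm^3/g = 139.4000 cm^3

Answer: 139.4000 cm^3


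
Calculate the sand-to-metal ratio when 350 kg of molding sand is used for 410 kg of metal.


Formula: Sand-to-Metal Ratio = W_sand / W_metal
Ratio = 350 kg / 410 kg = 0.8537

Final answer: 0.8537


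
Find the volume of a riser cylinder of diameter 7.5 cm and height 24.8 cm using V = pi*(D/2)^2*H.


Formula: V = pi * (D/2)^2 * H  (cylinder volume)
Radius = D/2 = 7.5/2 = 3.75 cm
V = pi * 3.75^2 * 24.8 = 1095.6304 cm^3

Final answer: 1095.6304 cm^3


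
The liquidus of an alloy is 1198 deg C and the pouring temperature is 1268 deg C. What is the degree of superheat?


Formula: Superheat = T_pour - T_melt
Superheat = 1268 - 1198 = 70 deg C

70 deg C


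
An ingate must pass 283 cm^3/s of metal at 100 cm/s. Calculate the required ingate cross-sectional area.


Formula: A_ingate = Q / v  (continuity equation)
A = 283 cm^3/s / 100 cm/s = 2.8300 cm^2


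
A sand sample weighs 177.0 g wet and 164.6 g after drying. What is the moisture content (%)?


Formula: MC = (W_wet - W_dry) / W_wet * 100
Water mass = 177.0 - 164.6 = 12.4 g
MC = 12.4 / 177.0 * 100 = 7.0056%

Final answer: 7.0056%


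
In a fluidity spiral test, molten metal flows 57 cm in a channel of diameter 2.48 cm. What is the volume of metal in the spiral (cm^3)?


Formula: V = pi * (d/2)^2 * L  (cylinder volume)
Radius = 2.48/2 = 1.24 cm
V = pi * 1.24^2 * 57 = 275.3392 cm^3

Final answer: 275.3392 cm^3


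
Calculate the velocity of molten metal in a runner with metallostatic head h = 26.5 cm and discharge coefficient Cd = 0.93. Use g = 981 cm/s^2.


Formula: v = Cd * sqrt(2 * g * h)  (Torricelli with discharge coefficient)
2*g*h = 2 * 981 * 26.5 = 51993.0 cm^2/s^2
sqrt(51993.0) = 228.01974 cm/s
v = 0.93 * 228.01974 = 212.0584 cm/s


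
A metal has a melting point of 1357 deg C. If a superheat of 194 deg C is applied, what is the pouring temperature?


Formula: T_pour = T_melt + Superheat
T_pour = 1357 + 194 = 1551 deg C

1551 deg C


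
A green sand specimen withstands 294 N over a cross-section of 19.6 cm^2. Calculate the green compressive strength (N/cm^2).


Formula: Compressive Strength = Force / Area
Strength = 294 N / 19.6 cm^2 = 15.0000 N/cm^2

Answer: 15.0000 N/cm^2


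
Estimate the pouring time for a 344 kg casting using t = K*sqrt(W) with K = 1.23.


Formula: t = K * sqrt(W)
sqrt(W) = sqrt(344) = 18.54724
t = 1.23 * 18.54724 = 22.8131 s

Answer: 22.8131 s


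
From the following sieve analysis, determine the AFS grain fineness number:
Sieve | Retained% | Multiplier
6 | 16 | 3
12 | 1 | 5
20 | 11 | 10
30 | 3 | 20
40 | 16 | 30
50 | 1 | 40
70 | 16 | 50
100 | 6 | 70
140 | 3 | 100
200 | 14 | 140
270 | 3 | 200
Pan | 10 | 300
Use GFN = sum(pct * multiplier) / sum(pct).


Formula: GFN = sum(pct * multiplier) / sum(pct)
sum(pct * multiplier) = 7823
sum(pct) = 100
GFN = 7823 / 100 = 78.23

Final answer: 78.23


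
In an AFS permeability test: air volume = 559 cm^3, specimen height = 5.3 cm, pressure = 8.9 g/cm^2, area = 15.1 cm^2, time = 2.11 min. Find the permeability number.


Formula: Permeability Number P = (V * H) / (p * A * t)
Numerator: V * H = 559 * 5.3 = 2962.7
Denominator: p * A * t = 8.9 * 15.1 * 2.11 = 283.5629
P = 2962.7 / 283.5629 = 10.4481

10.4481


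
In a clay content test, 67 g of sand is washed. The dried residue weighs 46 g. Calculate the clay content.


Formula: Clay% = (W_total - W_washed) / W_total * 100
Clay mass = 67 - 46 = 21 g
Clay% = 21 / 67 * 100 = 31.3433%

Answer: 31.3433%


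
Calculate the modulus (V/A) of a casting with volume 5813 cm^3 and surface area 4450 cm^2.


Formula: Casting Modulus M = V / A
M = 5813 cm^3 / 4450 cm^2 = 1.3063 cm

1.3063 cm


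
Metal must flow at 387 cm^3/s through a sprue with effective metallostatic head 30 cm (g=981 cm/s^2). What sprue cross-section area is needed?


Formula: v = sqrt(2*g*h), A = Q/v
Velocity: v = sqrt(2 * 981 * 30) = sqrt(58860) = 242.6108 cm/s
Sprue area: A = Q / v = 387 / 242.6108 = 1.5951 cm^2

1.5951 cm^2


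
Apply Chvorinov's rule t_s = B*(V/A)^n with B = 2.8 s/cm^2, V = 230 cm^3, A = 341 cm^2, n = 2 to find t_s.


Formula: t_s = B * (V/A)^n  (Chvorinov's rule, n=2)
Modulus M = V/A = 230/341 = 0.674487 cm
M^2 = 0.674487^2 = 0.454933 cm^2
t_s = 2.8 * 0.454933 = 1.2738 s

Answer: 1.2738 s


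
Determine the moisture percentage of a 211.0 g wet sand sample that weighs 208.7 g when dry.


Formula: MC = (W_wet - W_dry) / W_wet * 100
Water mass = 211.0 - 208.7 = 2.3 g
MC = 2.3 / 211.0 * 100 = 1.0900%


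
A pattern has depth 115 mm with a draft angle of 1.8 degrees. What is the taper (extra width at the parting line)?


Formula: taper = depth * tan(draft_angle)
tan(1.8 deg) = 0.0314263
taper = 115 mm * 0.0314263 = 3.6140 mm

3.6140 mm


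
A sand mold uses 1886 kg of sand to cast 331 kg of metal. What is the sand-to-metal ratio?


Formula: Sand-to-Metal Ratio = W_sand / W_metal
Ratio = 1886 kg / 331 kg = 5.6979


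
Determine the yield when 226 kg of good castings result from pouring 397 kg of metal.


Formula: Casting Yield = (W_good / W_total) * 100
Yield = (226 kg / 397 kg) * 100 = 56.9270%

56.9270%


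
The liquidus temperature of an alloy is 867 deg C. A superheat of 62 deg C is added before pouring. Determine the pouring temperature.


Formula: T_pour = T_melt + Superheat
T_pour = 867 + 62 = 929 deg C

Final answer: 929 deg C


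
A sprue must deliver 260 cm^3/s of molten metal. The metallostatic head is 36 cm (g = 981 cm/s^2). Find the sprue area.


Formula: v = sqrt(2*g*h), A = Q/v
Velocity: v = sqrt(2 * 981 * 36) = sqrt(70632) = 265.7668 cm/s
Sprue area: A = Q / v = 260 / 265.7668 = 0.9783 cm^2


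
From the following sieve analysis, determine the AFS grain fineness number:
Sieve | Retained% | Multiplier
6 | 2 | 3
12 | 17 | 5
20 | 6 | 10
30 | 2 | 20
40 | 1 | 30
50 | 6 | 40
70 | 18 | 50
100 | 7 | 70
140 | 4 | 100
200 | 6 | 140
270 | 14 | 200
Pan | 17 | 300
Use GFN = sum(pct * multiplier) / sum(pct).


Formula: GFN = sum(pct * multiplier) / sum(pct)
sum(pct * multiplier) = 10991
sum(pct) = 100
GFN = 10991 / 100 = 109.91

Answer: 109.91


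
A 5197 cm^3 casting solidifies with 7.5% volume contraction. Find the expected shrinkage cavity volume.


Formula: V_shrink = V_casting * shrinkage_pct / 100
V_shrink = 5197 cm^3 * 7.5 / 100 = 389.7750 cm^3

Final answer: 389.7750 cm^3


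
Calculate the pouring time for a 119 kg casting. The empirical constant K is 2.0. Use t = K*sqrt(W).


Formula: t = K * sqrt(W)
sqrt(W) = sqrt(119) = 10.90871
t = 2.0 * 10.90871 = 21.8174 s


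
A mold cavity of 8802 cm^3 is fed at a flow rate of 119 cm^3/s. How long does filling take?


Formula: t_fill = V_mold / Q_flow
t = 8802 cm^3 / 119 cm^3/s = 73.9664 s

Answer: 73.9664 s


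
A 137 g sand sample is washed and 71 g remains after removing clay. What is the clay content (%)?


Formula: Clay% = (W_total - W_washed) / W_total * 100
Clay mass = 137 - 71 = 66 g
Clay% = 66 / 137 * 100 = 48.1752%

Answer: 48.1752%


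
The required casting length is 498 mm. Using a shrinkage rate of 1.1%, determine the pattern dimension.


Formula: L_pattern = L_casting * (1 + shrinkage_rate/100)
Shrinkage factor = 1 + 1.1/100 = 1.011
L_pattern = 498 mm * 1.011 = 503.4780 mm

Answer: 503.4780 mm


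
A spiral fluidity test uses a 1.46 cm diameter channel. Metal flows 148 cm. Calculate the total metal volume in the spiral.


Formula: V = pi * (d/2)^2 * L  (cylinder volume)
Radius = 1.46/2 = 0.73 cm
V = pi * 0.73^2 * 148 = 247.7749 cm^3

Final answer: 247.7749 cm^3


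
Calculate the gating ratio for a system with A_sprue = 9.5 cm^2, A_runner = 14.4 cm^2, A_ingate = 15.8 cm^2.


Sprue:Runner:Ingate = 1 : 14.4/9.5 : 15.8/9.5 = 1:1.52:1.66

Final answer: 1:1.52:1.66


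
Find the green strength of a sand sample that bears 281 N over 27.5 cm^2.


Formula: Compressive Strength = Force / Area
Strength = 281 N / 27.5 cm^2 = 10.2182 N/cm^2


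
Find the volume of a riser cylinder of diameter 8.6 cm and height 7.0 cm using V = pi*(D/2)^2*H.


Formula: V = pi * (D/2)^2 * H  (cylinder volume)
Radius = D/2 = 8.6/2 = 4.3 cm
V = pi * 4.3^2 * 7.0 = 406.6163 cm^3

406.6163 cm^3


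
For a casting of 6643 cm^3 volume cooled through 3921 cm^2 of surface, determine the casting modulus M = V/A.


Formula: Casting Modulus M = V / A
M = 6643 cm^3 / 3921 cm^2 = 1.6942 cm

Answer: 1.6942 cm


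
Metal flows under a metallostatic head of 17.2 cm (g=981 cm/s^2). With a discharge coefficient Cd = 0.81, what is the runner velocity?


Formula: v = Cd * sqrt(2 * g * h)  (Torricelli with discharge coefficient)
2*g*h = 2 * 981 * 17.2 = 33746.4 cm^2/s^2
sqrt(33746.4) = 183.70193 cm/s
v = 0.81 * 183.70193 = 148.7986 cm/s

148.7986 cm/s


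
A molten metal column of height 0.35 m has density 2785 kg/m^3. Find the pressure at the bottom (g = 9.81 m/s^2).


Formula: P = rho * g * h
rho * g = 2785 * 9.81 = 27320.85 N/m^3
P = 27320.85 * 0.35 = 9562.2975 Pa

Final answer: 9562.2975 Pa


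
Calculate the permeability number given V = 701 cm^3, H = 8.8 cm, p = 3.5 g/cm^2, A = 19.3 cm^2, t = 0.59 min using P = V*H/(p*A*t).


Formula: Permeability Number P = (V * H) / (p * A * t)
Numerator: V * H = 701 * 8.8 = 6168.8
Denominator: p * A * t = 3.5 * 19.3 * 0.59 = 39.8545
P = 6168.8 / 39.8545 = 154.7830

154.7830


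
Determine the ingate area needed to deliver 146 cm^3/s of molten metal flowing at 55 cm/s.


Formula: A_ingate = Q / v  (continuity equation)
A = 146 cm^3/s / 55 cm/s = 2.6545 cm^2

Final answer: 2.6545 cm^2


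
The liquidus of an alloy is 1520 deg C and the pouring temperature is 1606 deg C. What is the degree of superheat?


Formula: Superheat = T_pour - T_melt
Superheat = 1606 - 1520 = 86 deg C

86 deg C


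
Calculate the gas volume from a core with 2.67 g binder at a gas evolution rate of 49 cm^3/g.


Formula: V_gas = W_binder * gas_evolution_rate
V = 2.67 g * 49 cm^3/g = 130.8300 cm^3


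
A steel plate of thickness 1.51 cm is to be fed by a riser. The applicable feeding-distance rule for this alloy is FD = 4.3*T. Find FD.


Formula: FD = 4.3 * T  (riser feeding-distance rule)
FD = 4.3 * 1.51 cm = 6.4930 cm

6.4930 cm


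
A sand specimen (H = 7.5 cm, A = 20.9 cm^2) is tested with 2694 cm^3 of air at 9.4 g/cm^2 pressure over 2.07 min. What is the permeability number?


Formula: Permeability Number P = (V * H) / (p * A * t)
Numerator: V * H = 2694 * 7.5 = 20205.0
Denominator: p * A * t = 9.4 * 20.9 * 2.07 = 406.6722
P = 20205.0 / 406.6722 = 49.6838

Answer: 49.6838


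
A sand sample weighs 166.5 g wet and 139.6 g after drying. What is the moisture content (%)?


Formula: MC = (W_wet - W_dry) / W_wet * 100
Water mass = 166.5 - 139.6 = 26.9 g
MC = 26.9 / 166.5 * 100 = 16.1562%

Answer: 16.1562%


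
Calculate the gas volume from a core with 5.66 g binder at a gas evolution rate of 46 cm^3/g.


Formula: V_gas = W_binder * gas_evolution_rate
V = 5.66 g * 46 cm^3/g = 260.3600 cm^3

Final answer: 260.3600 cm^3


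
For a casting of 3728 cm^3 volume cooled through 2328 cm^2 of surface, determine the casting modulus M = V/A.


Formula: Casting Modulus M = V / A
M = 3728 cm^3 / 2328 cm^2 = 1.6014 cm

1.6014 cm


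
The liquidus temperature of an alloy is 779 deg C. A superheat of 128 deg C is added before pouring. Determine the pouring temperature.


Formula: T_pour = T_melt + Superheat
T_pour = 779 + 128 = 907 deg C


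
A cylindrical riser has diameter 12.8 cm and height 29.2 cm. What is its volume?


Formula: V = pi * (D/2)^2 * H  (cylinder volume)
Radius = D/2 = 12.8/2 = 6.4 cm
V = pi * 6.4^2 * 29.2 = 3757.4453 cm^3

Answer: 3757.4453 cm^3


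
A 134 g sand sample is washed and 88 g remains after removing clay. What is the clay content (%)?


Formula: Clay% = (W_total - W_washed) / W_total * 100
Clay mass = 134 - 88 = 46 g
Clay% = 46 / 134 * 100 = 34.3284%

Answer: 34.3284%


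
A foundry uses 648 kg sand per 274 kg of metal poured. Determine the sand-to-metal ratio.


Formula: Sand-to-Metal Ratio = W_sand / W_metal
Ratio = 648 kg / 274 kg = 2.3650

Answer: 2.3650


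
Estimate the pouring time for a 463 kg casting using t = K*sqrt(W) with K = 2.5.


Formula: t = K * sqrt(W)
sqrt(W) = sqrt(463) = 21.51743
t = 2.5 * 21.51743 = 53.7936 s

53.7936 s


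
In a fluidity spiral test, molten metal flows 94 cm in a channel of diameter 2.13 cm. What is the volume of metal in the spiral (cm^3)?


Formula: V = pi * (d/2)^2 * L  (cylinder volume)
Radius = 2.13/2 = 1.065 cm
V = pi * 1.065^2 * 94 = 334.9477 cm^3

Answer: 334.9477 cm^3


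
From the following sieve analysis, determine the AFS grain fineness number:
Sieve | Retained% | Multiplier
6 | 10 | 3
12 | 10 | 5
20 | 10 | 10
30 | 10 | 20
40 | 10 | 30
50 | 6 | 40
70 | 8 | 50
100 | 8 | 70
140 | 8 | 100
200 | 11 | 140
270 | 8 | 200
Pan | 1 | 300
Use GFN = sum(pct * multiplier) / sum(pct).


Formula: GFN = sum(pct * multiplier) / sum(pct)
sum(pct * multiplier) = 6120
sum(pct) = 100
GFN = 6120 / 100 = 61.20


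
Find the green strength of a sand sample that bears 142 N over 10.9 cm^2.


Formula: Compressive Strength = Force / Area
Strength = 142 N / 10.9 cm^2 = 13.0275 N/cm^2

Final answer: 13.0275 N/cm^2


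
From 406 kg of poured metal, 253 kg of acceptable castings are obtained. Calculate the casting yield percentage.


Formula: Casting Yield = (W_good / W_total) * 100
Yield = (253 kg / 406 kg) * 100 = 62.3153%


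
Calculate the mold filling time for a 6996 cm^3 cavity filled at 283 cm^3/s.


Formula: t_fill = V_mold / Q_flow
t = 6996 cm^3 / 283 cm^3/s = 24.7208 s

24.7208 s


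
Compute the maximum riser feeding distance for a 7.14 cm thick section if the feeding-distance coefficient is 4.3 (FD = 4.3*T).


Formula: FD = 4.3 * T  (riser feeding-distance rule)
FD = 4.3 * 7.14 cm = 30.7020 cm


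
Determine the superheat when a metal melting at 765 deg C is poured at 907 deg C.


Formula: Superheat = T_pour - T_melt
Superheat = 907 - 765 = 142 deg C

142 deg C


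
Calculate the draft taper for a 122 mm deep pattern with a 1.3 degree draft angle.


Formula: taper = depth * tan(draft_angle)
tan(1.3 deg) = 0.0226932
taper = 122 mm * 0.0226932 = 2.7686 mm

Answer: 2.7686 mm


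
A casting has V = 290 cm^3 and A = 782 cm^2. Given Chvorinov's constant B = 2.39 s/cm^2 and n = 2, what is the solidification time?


Formula: t_s = B * (V/A)^n  (Chvorinov's rule, n=2)
Modulus M = V/A = 290/782 = 0.370844 cm
M^2 = 0.370844^2 = 0.137525 cm^2
t_s = 2.39 * 0.137525 = 0.3287 s


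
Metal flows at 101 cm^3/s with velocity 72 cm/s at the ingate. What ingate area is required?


Formula: A_ingate = Q / v  (continuity equation)
A = 101 cm^3/s / 72 cm/s = 1.4028 cm^2


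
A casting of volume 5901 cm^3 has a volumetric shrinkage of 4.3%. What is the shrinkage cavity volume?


Formula: V_shrink = V_casting * shrinkage_pct / 100
V_shrink = 5901 cm^3 * 4.3 / 100 = 253.7430 cm^3

Answer: 253.7430 cm^3


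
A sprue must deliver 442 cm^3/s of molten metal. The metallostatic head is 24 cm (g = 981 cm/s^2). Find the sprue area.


Formula: v = sqrt(2*g*h), A = Q/v
Velocity: v = sqrt(2 * 981 * 24) = sqrt(47088) = 216.9977 cm/s
Sprue area: A = Q / v = 442 / 216.9977 = 2.0369 cm^2

Final answer: 2.0369 cm^2


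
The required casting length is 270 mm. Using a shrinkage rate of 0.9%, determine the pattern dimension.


Formula: L_pattern = L_casting * (1 + shrinkage_rate/100)
Shrinkage factor = 1 + 0.9/100 = 1.009
L_pattern = 270 mm * 1.009 = 272.4300 mm


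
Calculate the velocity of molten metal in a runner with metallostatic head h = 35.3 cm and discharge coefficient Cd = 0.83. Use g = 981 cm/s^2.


Formula: v = Cd * sqrt(2 * g * h)  (Torricelli with discharge coefficient)
2*g*h = 2 * 981 * 35.3 = 69258.6 cm^2/s^2
sqrt(69258.6) = 263.17029 cm/s
v = 0.83 * 263.17029 = 218.4313 cm/s

218.4313 cm/s


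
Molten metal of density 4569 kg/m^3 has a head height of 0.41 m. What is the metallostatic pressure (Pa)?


Formula: P = rho * g * h
rho * g = 4569 * 9.81 = 44821.89 N/m^3
P = 44821.89 * 0.41 = 18376.9749 Pa


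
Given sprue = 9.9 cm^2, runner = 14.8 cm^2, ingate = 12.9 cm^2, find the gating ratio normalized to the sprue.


Sprue:Runner:Ingate = 1 : 14.8/9.9 : 12.9/9.9 = 1:1.49:1.30

Final answer: 1:1.49:1.30


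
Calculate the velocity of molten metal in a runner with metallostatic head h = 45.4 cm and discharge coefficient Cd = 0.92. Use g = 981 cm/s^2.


Formula: v = Cd * sqrt(2 * g * h)  (Torricelli with discharge coefficient)
2*g*h = 2 * 981 * 45.4 = 89074.8 cm^2/s^2
sqrt(89074.8) = 298.45402 cm/s
v = 0.92 * 298.45402 = 274.5777 cm/s


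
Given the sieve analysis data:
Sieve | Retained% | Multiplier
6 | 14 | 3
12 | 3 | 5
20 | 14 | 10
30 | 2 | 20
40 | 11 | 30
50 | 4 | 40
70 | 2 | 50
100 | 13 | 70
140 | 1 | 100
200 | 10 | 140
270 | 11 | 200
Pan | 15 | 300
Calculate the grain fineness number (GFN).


Formula: GFN = sum(pct * multiplier) / sum(pct)
sum(pct * multiplier) = 9937
sum(pct) = 100
GFN = 9937 / 100 = 99.37


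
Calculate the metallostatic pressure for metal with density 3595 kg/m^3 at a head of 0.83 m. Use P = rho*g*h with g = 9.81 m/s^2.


Formula: P = rho * g * h
rho * g = 3595 * 9.81 = 35266.95 N/m^3
P = 35266.95 * 0.83 = 29271.5685 Pa

29271.5685 Pa


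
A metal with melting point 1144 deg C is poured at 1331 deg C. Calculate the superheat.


Formula: Superheat = T_pour - T_melt
Superheat = 1331 - 1144 = 187 deg C

Answer: 187 deg C


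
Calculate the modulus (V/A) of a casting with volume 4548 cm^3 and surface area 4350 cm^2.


Formula: Casting Modulus M = V / A
M = 4548 cm^3 / 4350 cm^2 = 1.0455 cm

Final answer: 1.0455 cm


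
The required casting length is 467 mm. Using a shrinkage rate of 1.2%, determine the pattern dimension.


Formula: L_pattern = L_casting * (1 + shrinkage_rate/100)
Shrinkage factor = 1 + 1.2/100 = 1.012
L_pattern = 467 mm * 1.012 = 472.6040 mm

Answer: 472.6040 mm


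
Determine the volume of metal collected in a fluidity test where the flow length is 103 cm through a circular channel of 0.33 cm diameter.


Formula: V = pi * (d/2)^2 * L  (cylinder volume)
Radius = 0.33/2 = 0.165 cm
V = pi * 0.165^2 * 103 = 8.8096 cm^3

8.8096 cm^3


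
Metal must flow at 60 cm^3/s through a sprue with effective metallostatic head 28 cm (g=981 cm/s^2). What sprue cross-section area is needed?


Formula: v = sqrt(2*g*h), A = Q/v
Velocity: v = sqrt(2 * 981 * 28) = sqrt(54936) = 234.3843 cm/s
Sprue area: A = Q / v = 60 / 234.3843 = 0.2560 cm^2


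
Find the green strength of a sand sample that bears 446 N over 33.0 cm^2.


Formula: Compressive Strength = Force / Area
Strength = 446 N / 33.0 cm^2 = 13.5152 N/cm^2

Final answer: 13.5152 N/cm^2


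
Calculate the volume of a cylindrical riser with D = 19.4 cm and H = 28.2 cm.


Formula: V = pi * (D/2)^2 * H  (cylinder volume)
Radius = D/2 = 19.4/2 = 9.7 cm
V = pi * 9.7^2 * 28.2 = 8335.7072 cm^3


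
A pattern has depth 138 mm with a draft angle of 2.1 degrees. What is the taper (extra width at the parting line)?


Formula: taper = depth * tan(draft_angle)
tan(2.1 deg) = 0.0366683
taper = 138 mm * 0.0366683 = 5.0602 mm

5.0602 mm


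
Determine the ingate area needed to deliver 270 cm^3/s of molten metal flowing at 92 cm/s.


Formula: A_ingate = Q / v  (continuity equation)
A = 270 cm^3/s / 92 cm/s = 2.9348 cm^2


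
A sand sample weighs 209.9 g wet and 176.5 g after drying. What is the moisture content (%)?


Formula: MC = (W_wet - W_dry) / W_wet * 100
Water mass = 209.9 - 176.5 = 33.4 g
MC = 33.4 / 209.9 * 100 = 15.9123%

Answer: 15.9123%


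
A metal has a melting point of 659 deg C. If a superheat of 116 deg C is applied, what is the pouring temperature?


Formula: T_pour = T_melt + Superheat
T_pour = 659 + 116 = 775 deg C

Final answer: 775 deg C


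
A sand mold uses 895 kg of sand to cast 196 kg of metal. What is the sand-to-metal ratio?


Formula: Sand-to-Metal Ratio = W_sand / W_metal
Ratio = 895 kg / 196 kg = 4.5663

Answer: 4.5663


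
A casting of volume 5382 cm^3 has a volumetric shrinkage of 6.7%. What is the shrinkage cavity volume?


Formula: V_shrink = V_casting * shrinkage_pct / 100
V_shrink = 5382 cm^3 * 6.7 / 100 = 360.5940 cm^3

Final answer: 360.5940 cm^3


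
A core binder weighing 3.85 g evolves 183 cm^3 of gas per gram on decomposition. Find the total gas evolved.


Formula: V_gas = W_binder * gas_evolution_rate
V = 3.85 g * 183 cm^3/g = 704.5500 cm^3

704.5500 cm^3


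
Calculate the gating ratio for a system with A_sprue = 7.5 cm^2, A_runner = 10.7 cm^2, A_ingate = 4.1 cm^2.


Sprue:Runner:Ingate = 1 : 10.7/7.5 : 4.1/7.5 = 1:1.43:0.55

Answer: 1:1.43:0.55


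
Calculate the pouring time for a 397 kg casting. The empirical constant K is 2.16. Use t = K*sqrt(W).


Formula: t = K * sqrt(W)
sqrt(W) = sqrt(397) = 19.92486
t = 2.16 * 19.92486 = 43.0377 s


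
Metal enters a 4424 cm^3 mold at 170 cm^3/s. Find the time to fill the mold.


Formula: t_fill = V_mold / Q_flow
t = 4424 cm^3 / 170 cm^3/s = 26.0235 s

26.0235 s


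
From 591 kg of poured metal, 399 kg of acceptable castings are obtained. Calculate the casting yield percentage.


Formula: Casting Yield = (W_good / W_total) * 100
Yield = (399 kg / 591 kg) * 100 = 67.5127%

67.5127%


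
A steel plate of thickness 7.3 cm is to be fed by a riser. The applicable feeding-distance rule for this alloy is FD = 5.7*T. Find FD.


Formula: FD = 5.7 * T  (riser feeding-distance rule)
FD = 5.7 * 7.3 cm = 41.6100 cm


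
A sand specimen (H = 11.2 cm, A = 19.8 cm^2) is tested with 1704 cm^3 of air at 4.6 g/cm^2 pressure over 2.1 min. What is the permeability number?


Formula: Permeability Number P = (V * H) / (p * A * t)
Numerator: V * H = 1704 * 11.2 = 19084.8
Denominator: p * A * t = 4.6 * 19.8 * 2.1 = 191.268
P = 19084.8 / 191.268 = 99.7804

Final answer: 99.7804


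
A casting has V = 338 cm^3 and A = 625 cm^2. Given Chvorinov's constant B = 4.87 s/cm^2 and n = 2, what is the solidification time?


Formula: t_s = B * (V/A)^n  (Chvorinov's rule, n=2)
Modulus M = V/A = 338/625 = 0.540800 cm
M^2 = 0.540800^2 = 0.292465 cm^2
t_s = 4.87 * 0.292465 = 1.4243 s

Answer: 1.4243 s


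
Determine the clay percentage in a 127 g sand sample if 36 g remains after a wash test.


Formula: Clay% = (W_total - W_washed) / W_total * 100
Clay mass = 127 - 36 = 91 g
Clay% = 91 / 127 * 100 = 71.6535%


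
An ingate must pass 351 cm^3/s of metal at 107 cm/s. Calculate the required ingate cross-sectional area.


Formula: A_ingate = Q / v  (continuity equation)
A = 351 cm^3/s / 107 cm/s = 3.2804 cm^2


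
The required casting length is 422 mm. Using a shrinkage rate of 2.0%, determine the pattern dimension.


Formula: L_pattern = L_casting * (1 + shrinkage_rate/100)
Shrinkage factor = 1 + 2.0/100 = 1.02
L_pattern = 422 mm * 1.02 = 430.4400 mm

Final answer: 430.4400 mm


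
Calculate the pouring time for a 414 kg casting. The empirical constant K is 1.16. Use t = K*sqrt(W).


Formula: t = K * sqrt(W)
sqrt(W) = sqrt(414) = 20.34699
t = 1.16 * 20.34699 = 23.6025 s


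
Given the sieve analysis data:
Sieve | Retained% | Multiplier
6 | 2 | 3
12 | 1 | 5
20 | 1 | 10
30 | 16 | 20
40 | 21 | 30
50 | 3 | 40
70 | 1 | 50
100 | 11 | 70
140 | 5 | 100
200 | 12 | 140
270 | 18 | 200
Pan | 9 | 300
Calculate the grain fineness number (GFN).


Formula: GFN = sum(pct * multiplier) / sum(pct)
sum(pct * multiplier) = 10391
sum(pct) = 100
GFN = 10391 / 100 = 103.91

103.91


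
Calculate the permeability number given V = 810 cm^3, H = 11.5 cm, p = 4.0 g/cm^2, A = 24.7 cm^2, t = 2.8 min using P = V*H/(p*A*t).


Formula: Permeability Number P = (V * H) / (p * A * t)
Numerator: V * H = 810 * 11.5 = 9315.0
Denominator: p * A * t = 4.0 * 24.7 * 2.8 = 276.64
P = 9315.0 / 276.64 = 33.6719

Answer: 33.6719


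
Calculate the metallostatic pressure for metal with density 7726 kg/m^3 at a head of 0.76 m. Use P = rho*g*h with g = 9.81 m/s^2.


Formula: P = rho * g * h
rho * g = 7726 * 9.81 = 75792.06 N/m^3
P = 75792.06 * 0.76 = 57601.9656 Pa

Final answer: 57601.9656 Pa


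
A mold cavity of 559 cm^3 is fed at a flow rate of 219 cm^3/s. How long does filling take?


Formula: t_fill = V_mold / Q_flow
t = 559 cm^3 / 219 cm^3/s = 2.5525 s

2.5525 s


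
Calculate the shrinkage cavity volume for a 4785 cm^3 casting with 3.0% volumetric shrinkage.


Formula: V_shrink = V_casting * shrinkage_pct / 100
V_shrink = 4785 cm^3 * 3.0 / 100 = 143.5500 cm^3

Final answer: 143.5500 cm^3


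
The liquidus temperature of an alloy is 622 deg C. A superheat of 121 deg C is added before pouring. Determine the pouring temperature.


Formula: T_pour = T_melt + Superheat
T_pour = 622 + 121 = 743 deg C

Final answer: 743 deg C


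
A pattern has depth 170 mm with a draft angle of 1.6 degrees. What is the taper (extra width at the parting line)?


Formula: taper = depth * tan(draft_angle)
tan(1.6 deg) = 0.0279325
taper = 170 mm * 0.0279325 = 4.7485 mm

4.7485 mm


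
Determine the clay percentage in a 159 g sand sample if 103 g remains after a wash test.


Formula: Clay% = (W_total - W_washed) / W_total * 100
Clay mass = 159 - 103 = 56 g
Clay% = 56 / 159 * 100 = 35.2201%

35.2201%


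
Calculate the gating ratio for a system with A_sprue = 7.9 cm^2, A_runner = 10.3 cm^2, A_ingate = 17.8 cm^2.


Sprue:Runner:Ingate = 1 : 10.3/7.9 : 17.8/7.9 = 1:1.30:2.25

1:1.30:2.25


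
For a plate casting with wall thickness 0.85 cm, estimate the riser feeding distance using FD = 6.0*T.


Formula: FD = 6.0 * T  (riser feeding-distance rule)
FD = 6.0 * 0.85 cm = 5.1000 cm

Final answer: 5.1000 cm


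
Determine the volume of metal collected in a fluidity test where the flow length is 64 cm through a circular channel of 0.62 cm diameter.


Formula: V = pi * (d/2)^2 * L  (cylinder volume)
Radius = 0.62/2 = 0.31 cm
V = pi * 0.31^2 * 64 = 19.3221 cm^3


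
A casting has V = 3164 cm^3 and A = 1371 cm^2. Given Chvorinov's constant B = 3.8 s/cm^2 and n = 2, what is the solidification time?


Formula: t_s = B * (V/A)^n  (Chvorinov's rule, n=2)
Modulus M = V/A = 3164/1371 = 2.307805 cm
M^2 = 2.307805^2 = 5.325964 cm^2
t_s = 3.8 * 5.325964 = 20.2387 s


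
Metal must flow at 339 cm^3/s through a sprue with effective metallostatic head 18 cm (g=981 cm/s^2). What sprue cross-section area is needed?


Formula: v = sqrt(2*g*h), A = Q/v
Velocity: v = sqrt(2 * 981 * 18) = sqrt(35316) = 187.9255 cm/s
Sprue area: A = Q / v = 339 / 187.9255 = 1.8039 cm^2

Answer: 1.8039 cm^2


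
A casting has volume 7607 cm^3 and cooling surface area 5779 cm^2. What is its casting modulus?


Formula: Casting Modulus M = V / A
M = 7607 cm^3 / 5779 cm^2 = 1.3163 cm


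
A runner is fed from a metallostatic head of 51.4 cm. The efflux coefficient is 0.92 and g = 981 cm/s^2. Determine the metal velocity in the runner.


Formula: v = Cd * sqrt(2 * g * h)  (Torricelli with discharge coefficient)
2*g*h = 2 * 981 * 51.4 = 100846.8 cm^2/s^2
sqrt(100846.8) = 317.56385 cm/s
v = 0.92 * 317.56385 = 292.1587 cm/s

292.1587 cm/s


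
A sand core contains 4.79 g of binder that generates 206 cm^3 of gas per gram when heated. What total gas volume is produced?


Formula: V_gas = W_binder * gas_evolution_rate
V = 4.79 g * 206 cm^3/g = 986.7400 cm^3

Answer: 986.7400 cm^3


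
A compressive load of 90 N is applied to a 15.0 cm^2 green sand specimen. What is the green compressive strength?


Formula: Compressive Strength = Force / Area
Strength = 90 N / 15.0 cm^2 = 6.0000 N/cm^2

Answer: 6.0000 N/cm^2


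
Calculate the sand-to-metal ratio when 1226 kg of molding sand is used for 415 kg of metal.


Formula: Sand-to-Metal Ratio = W_sand / W_metal
Ratio = 1226 kg / 415 kg = 2.9542


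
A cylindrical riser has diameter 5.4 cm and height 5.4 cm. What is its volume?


Formula: V = pi * (D/2)^2 * H  (cylinder volume)
Radius = D/2 = 5.4/2 = 2.7 cm
V = pi * 2.7^2 * 5.4 = 123.6719 cm^3


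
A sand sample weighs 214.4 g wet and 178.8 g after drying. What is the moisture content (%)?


Formula: MC = (W_wet - W_dry) / W_wet * 100
Water mass = 214.4 - 178.8 = 35.6 g
MC = 35.6 / 214.4 * 100 = 16.6045%

Answer: 16.6045%


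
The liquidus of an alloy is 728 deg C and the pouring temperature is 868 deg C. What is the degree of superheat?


Formula: Superheat = T_pour - T_melt
Superheat = 868 - 728 = 140 deg C

Final answer: 140 deg C


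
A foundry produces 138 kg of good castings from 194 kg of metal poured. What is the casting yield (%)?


Formula: Casting Yield = (W_good / W_total) * 100
Yield = (138 kg / 194 kg) * 100 = 71.1340%

71.1340%


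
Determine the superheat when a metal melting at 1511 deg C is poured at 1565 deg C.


Formula: Superheat = T_pour - T_melt
Superheat = 1565 - 1511 = 54 deg C

54 deg C


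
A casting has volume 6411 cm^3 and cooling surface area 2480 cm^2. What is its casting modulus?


Formula: Casting Modulus M = V / A
M = 6411 cm^3 / 2480 cm^2 = 2.5851 cm

Final answer: 2.5851 cm


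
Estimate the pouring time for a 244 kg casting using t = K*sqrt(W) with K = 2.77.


Formula: t = K * sqrt(W)
sqrt(W) = sqrt(244) = 15.62050
t = 2.77 * 15.62050 = 43.2688 s

Answer: 43.2688 s


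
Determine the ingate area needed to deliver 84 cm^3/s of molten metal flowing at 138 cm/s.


Formula: A_ingate = Q / v  (continuity equation)
A = 84 cm^3/s / 138 cm/s = 0.6087 cm^2

0.6087 cm^2


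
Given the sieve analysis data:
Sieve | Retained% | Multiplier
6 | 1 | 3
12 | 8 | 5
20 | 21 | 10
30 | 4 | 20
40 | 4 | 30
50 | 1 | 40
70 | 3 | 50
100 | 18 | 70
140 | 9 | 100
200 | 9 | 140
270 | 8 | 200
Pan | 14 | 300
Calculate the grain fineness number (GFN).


Formula: GFN = sum(pct * multiplier) / sum(pct)
sum(pct * multiplier) = 9863
sum(pct) = 100
GFN = 9863 / 100 = 98.63

98.63


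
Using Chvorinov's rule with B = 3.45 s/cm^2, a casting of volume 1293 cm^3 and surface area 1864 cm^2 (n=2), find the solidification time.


Formula: t_s = B * (V/A)^n  (Chvorinov's rule, n=2)
Modulus M = V/A = 1293/1864 = 0.693670 cm
M^2 = 0.693670^2 = 0.481178 cm^2
t_s = 3.45 * 0.481178 = 1.6601 s

1.6601 s


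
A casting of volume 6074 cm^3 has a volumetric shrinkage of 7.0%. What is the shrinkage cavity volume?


Formula: V_shrink = V_casting * shrinkage_pct / 100
V_shrink = 6074 cm^3 * 7.0 / 100 = 425.1800 cm^3


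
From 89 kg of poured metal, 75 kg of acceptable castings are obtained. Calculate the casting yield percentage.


Formula: Casting Yield = (W_good / W_total) * 100
Yield = (75 kg / 89 kg) * 100 = 84.2697%

84.2697%


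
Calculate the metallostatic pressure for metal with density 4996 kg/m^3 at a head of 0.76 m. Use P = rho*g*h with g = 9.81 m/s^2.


Formula: P = rho * g * h
rho * g = 4996 * 9.81 = 49010.76 N/m^3
P = 49010.76 * 0.76 = 37248.1776 Pa

Answer: 37248.1776 Pa


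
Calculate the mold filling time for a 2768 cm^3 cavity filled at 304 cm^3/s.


Formula: t_fill = V_mold / Q_flow
t = 2768 cm^3 / 304 cm^3/s = 9.1053 s

Answer: 9.1053 s


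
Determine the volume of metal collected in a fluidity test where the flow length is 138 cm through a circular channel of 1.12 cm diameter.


Formula: V = pi * (d/2)^2 * L  (cylinder volume)
Radius = 1.12/2 = 0.56 cm
V = pi * 0.56^2 * 138 = 135.9581 cm^3

135.9581 cm^3


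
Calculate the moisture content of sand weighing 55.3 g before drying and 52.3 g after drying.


Formula: MC = (W_wet - W_dry) / W_wet * 100
Water mass = 55.3 - 52.3 = 3.0 g
MC = 3.0 / 55.3 * 100 = 5.4250%

Final answer: 5.4250%


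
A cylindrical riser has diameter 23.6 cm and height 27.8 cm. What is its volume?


Formula: V = pi * (D/2)^2 * H  (cylinder volume)
Radius = D/2 = 23.6/2 = 11.8 cm
V = pi * 11.8^2 * 27.8 = 12160.7030 cm^3

Answer: 12160.7030 cm^3


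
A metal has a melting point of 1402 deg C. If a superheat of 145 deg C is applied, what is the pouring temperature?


Formula: T_pour = T_melt + Superheat
T_pour = 1402 + 145 = 1547 deg C


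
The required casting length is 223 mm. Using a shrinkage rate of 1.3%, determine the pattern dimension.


Formula: L_pattern = L_casting * (1 + shrinkage_rate/100)
Shrinkage factor = 1 + 1.3/100 = 1.013
L_pattern = 223 mm * 1.013 = 225.8990 mm

225.8990 mm


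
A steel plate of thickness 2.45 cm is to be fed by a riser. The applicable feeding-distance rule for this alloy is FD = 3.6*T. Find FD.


Formula: FD = 3.6 * T  (riser feeding-distance rule)
FD = 3.6 * 2.45 cm = 8.8200 cm

Answer: 8.8200 cm


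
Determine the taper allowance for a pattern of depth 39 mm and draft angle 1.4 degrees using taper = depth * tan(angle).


Formula: taper = depth * tan(draft_angle)
tan(1.4 deg) = 0.0244395
taper = 39 mm * 0.0244395 = 0.9531 mm

0.9531 mm


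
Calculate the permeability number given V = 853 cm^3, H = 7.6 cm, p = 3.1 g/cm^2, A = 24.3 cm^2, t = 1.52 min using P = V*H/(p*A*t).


Formula: Permeability Number P = (V * H) / (p * A * t)
Numerator: V * H = 853 * 7.6 = 6482.8
Denominator: p * A * t = 3.1 * 24.3 * 1.52 = 114.5016
P = 6482.8 / 114.5016 = 56.6175

Answer: 56.6175


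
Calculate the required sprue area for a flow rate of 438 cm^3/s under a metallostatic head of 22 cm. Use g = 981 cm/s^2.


Formula: v = sqrt(2*g*h), A = Q/v
Velocity: v = sqrt(2 * 981 * 22) = sqrt(43164) = 207.7595 cm/s
Sprue area: A = Q / v = 438 / 207.7595 = 2.1082 cm^2

Final answer: 2.1082 cm^2


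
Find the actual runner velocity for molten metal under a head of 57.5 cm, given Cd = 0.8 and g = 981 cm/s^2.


Formula: v = Cd * sqrt(2 * g * h)  (Torricelli with discharge coefficient)
2*g*h = 2 * 981 * 57.5 = 112815.0 cm^2/s^2
sqrt(112815.0) = 335.87944 cm/s
v = 0.8 * 335.87944 = 268.7036 cm/s

Final answer: 268.7036 cm/s


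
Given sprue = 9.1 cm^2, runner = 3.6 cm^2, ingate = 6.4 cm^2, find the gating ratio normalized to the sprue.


Sprue:Runner:Ingate = 1 : 3.6/9.1 : 6.4/9.1 = 1:0.40:0.70


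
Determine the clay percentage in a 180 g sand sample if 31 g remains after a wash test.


Formula: Clay% = (W_total - W_washed) / W_total * 100
Clay mass = 180 - 31 = 149 g
Clay% = 149 / 180 * 100 = 82.7778%

Answer: 82.7778%


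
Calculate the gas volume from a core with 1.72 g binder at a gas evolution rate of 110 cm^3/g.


Formula: V_gas = W_binder * gas_evolution_rate
V = 1.72 g * 110 cm^3/g = 189.2000 cm^3


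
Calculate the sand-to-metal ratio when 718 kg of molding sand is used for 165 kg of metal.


Formula: Sand-to-Metal Ratio = W_sand / W_metal
Ratio = 718 kg / 165 kg = 4.3515

4.3515


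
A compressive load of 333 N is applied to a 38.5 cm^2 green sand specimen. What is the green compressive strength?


Formula: Compressive Strength = Force / Area
Strength = 333 N / 38.5 cm^2 = 8.6494 N/cm^2

Answer: 8.6494 N/cm^2


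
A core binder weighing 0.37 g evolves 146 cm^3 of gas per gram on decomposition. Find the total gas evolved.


Formula: V_gas = W_binder * gas_evolution_rate
V = 0.37 g * 146 cm^3/g = 54.0200 cm^3

Final answer: 54.0200 cm^3


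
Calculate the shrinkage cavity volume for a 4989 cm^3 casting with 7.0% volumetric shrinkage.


Formula: V_shrink = V_casting * shrinkage_pct / 100
V_shrink = 4989 cm^3 * 7.0 / 100 = 349.2300 cm^3

Final answer: 349.2300 cm^3


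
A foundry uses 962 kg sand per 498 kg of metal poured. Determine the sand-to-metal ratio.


Formula: Sand-to-Metal Ratio = W_sand / W_metal
Ratio = 962 kg / 498 kg = 1.9317

1.9317


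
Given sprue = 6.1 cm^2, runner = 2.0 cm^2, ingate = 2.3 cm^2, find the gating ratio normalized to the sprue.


Sprue:Runner:Ingate = 1 : 2.0/6.1 : 2.3/6.1 = 1:0.33:0.38

1:0.33:0.38
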